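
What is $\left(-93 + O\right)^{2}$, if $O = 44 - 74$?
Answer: $15129$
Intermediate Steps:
$O = -30$
$\left(-93 + O\right)^{2} = \left(-93 - 30\right)^{2} = \left(-123\right)^{2} = 15129$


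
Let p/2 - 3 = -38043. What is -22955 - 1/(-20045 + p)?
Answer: -2206549374/96125 ≈ -22955.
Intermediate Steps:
p = -76080 (p = 6 + 2*(-38043) = 6 - 76086 = -76080)
-22955 - 1/(-20045 + p) = -22955 - 1/(-20045 - 76080) = -22955 - 1/(-96125) = -22955 - 1*(-1/96125) = -22955 + 1/96125 = -2206549374/96125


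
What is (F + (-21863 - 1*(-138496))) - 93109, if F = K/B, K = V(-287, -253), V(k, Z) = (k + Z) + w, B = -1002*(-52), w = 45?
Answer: 408564667/17368 ≈ 23524.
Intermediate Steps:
B = 52104
V(k, Z) = 45 + Z + k (V(k, Z) = (k + Z) + 45 = (Z + k) + 45 = 45 + Z + k)
K = -495 (K = 45 - 253 - 287 = -495)
F = -165/17368 (F = -495/52104 = -495*1/52104 = -165/17368 ≈ -0.0095002)
(F + (-21863 - 1*(-138496))) - 93109 = (-165/17368 + (-21863 - 1*(-138496))) - 93109 = (-165/17368 + (-21863 + 138496)) - 93109 = (-165/17368 + 116633) - 93109 = 2025681779/17368 - 93109 = 408564667/17368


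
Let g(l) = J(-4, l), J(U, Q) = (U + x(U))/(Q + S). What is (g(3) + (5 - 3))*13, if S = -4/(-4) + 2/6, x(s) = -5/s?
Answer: 71/4 ≈ 17.750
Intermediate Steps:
S = 4/3 (S = -4*(-¼) + 2*(⅙) = 1 + ⅓ = 4/3 ≈ 1.3333)
J(U, Q) = (U - 5/U)/(4/3 + Q) (J(U, Q) = (U - 5/U)/(Q + 4/3) = (U - 5/U)/(4/3 + Q))
g(l) = -33/(4*(4 + 3*l)) (g(l) = 3*(-5 + (-4)²)/(-4*(4 + 3*l)) = 3*(-¼)*(-5 + 16)/(4 + 3*l) = 3*(-¼)*11/(4 + 3*l) = -33/(4*(4 + 3*l)))
(g(3) + (5 - 3))*13 = (-33/(16 + 12*3) + (5 - 3))*13 = (-33/(16 + 36) + 2)*13 = (-33/52 + 2)*13 = (71/52)*13 = 71/4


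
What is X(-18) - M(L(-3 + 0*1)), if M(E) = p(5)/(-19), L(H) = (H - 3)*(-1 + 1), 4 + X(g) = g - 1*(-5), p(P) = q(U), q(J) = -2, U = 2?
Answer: -325/19 ≈ -17.105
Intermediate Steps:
p(P) = -2
X(g) = 1 + g (X(g) = -4 + (g - 1*(-5)) = -4 + (g + 5) = -4 + (5 + g) = 1 + g)
L(H) = 0 (L(H) = (-3 + H)*0 = 0)
M(E) = 2/19 (M(E) = -2/(-19) = -2*(-1/19) = 2/19)
X(-18) - M(L(-3 + 0*1)) = (1 - 18) - 1*2/19 = -17 - 2/19 = -325/19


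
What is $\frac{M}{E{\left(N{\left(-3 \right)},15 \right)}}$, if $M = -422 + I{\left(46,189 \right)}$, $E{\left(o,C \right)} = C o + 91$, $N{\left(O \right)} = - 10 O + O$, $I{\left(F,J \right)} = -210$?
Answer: $- \frac{79}{62} \approx -1.2742$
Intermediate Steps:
$N{\left(O \right)} = - 9 O$
$E{\left(o,C \right)} = 91 + C o$
$M = -632$ ($M = -422 - 210 = -632$)
$\frac{M}{E{\left(N{\left(-3 \right)},15 \right)}} = - \frac{632}{91 + 15 \left(\left(-9\right) \left(-3\right)\right)} = - \frac{632}{91 + 15 \cdot 27} = - \frac{632}{91 + 405} = - \frac{632}{496} = \left(-632\right) \frac{1}{496} = - \frac{79}{62}$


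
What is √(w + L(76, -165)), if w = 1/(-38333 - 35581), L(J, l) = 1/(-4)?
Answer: I*√1365893763/73914 ≈ 0.50001*I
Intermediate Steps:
L(J, l) = -¼
w = -1/73914 (w = 1/(-73914) = -1/73914 ≈ -1.3529e-5)
√(w + L(76, -165)) = √(-1/73914 - ¼) = √(-36959/147828) = I*√1365893763/73914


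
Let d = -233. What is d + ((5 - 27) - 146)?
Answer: -401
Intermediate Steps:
d + ((5 - 27) - 146) = -233 + ((5 - 27) - 146) = -233 + (-22 - 146) = -233 - 168 = -401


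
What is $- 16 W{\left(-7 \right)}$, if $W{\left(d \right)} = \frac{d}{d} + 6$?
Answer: $-112$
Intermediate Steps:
$W{\left(d \right)} = 7$ ($W{\left(d \right)} = 1 + 6 = 7$)
$- 16 W{\left(-7 \right)} = \left(-16\right) 7 = -112$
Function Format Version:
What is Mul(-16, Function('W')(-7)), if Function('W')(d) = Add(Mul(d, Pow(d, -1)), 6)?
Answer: -112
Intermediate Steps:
Function('W')(d) = 7 (Function('W')(d) = Add(1, 6) = 7)
Mul(-16, Function('W')(-7)) = Mul(-16, 7) = -112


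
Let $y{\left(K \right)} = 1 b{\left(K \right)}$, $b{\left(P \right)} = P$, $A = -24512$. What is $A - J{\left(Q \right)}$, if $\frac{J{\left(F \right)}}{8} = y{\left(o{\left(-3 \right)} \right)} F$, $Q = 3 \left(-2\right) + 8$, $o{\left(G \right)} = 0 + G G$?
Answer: $-24656$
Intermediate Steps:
$o{\left(G \right)} = G^{2}$ ($o{\left(G \right)} = 0 + G^{2} = G^{2}$)
$Q = 2$ ($Q = -6 + 8 = 2$)
$y{\left(K \right)} = K$ ($y{\left(K \right)} = 1 K = K$)
$J{\left(F \right)} = 72 F$ ($J{\left(F \right)} = 8 \left(-3\right)^{2} F = 8 \cdot 9 F = 72 F$)
$A - J{\left(Q \right)} = -24512 - 72 \cdot 2 = -24512 - 144 = -24656$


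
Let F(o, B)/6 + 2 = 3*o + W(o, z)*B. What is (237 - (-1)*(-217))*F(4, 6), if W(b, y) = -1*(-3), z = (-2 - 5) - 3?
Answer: 3360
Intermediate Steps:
z = -10 (z = -7 - 3 = -10)
W(b, y) = 3
F(o, B) = -12 + 18*B + 18*o (F(o, B) = -12 + 6*(3*o + 3*B) = -12 + 6*(3*B + 3*o) = -12 + (18*B + 18*o) = -12 + 18*B + 18*o)
(237 - (-1)*(-217))*F(4, 6) = (237 - (-1)*(-217))*(-12 + 18*6 + 18*4) = (237 - 1*217)*(-12 + 108 + 72) = (237 - 217)*168 = 20*168 = 3360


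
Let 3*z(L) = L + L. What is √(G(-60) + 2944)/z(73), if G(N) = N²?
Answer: 6*√409/73 ≈ 1.6622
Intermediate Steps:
z(L) = 2*L/3 (z(L) = (L + L)/3 = (2*L)/3 = 2*L/3)
√(G(-60) + 2944)/z(73) = √((-60)² + 2944)/(((⅔)*73)) = √(3600 + 2944)/(146/3) = √6544*(3/146) = (4*√409)*(3/146) = 6*√409/73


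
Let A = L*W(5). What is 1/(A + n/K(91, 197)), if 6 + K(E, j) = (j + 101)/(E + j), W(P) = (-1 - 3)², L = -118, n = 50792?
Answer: -715/8663968 ≈ -8.2526e-5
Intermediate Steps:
W(P) = 16 (W(P) = (-4)² = 16)
K(E, j) = -6 + (101 + j)/(E + j) (K(E, j) = -6 + (j + 101)/(E + j) = -6 + (101 + j)/(E + j))
A = -1888 (A = -118*16 = -1888)
1/(A + n/K(91, 197)) = 1/(-1888 + 50792/(((101 - 6*91 - 5*197)/(91 + 197)))) = 1/(-1888 + 50792/(((101 - 546 - 985)/288))) = 1/(-1888 + 50792/(((1/288)*(-1430)))) = 1/(-1888 + 50792/(-715/144)) = 1/(-1888 + 50792*(-144/715)) = 1/(-1888 - 7314048/715) = 1/(-8663968/715) = -715/8663968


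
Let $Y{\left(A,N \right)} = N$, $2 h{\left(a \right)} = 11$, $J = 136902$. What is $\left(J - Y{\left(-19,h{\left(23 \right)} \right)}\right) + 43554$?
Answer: $\frac{360901}{2} \approx 1.8045 \cdot 10^{5}$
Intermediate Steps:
$h{\left(a \right)} = \frac{11}{2}$ ($h{\left(a \right)} = \frac{1}{2} \cdot 11 = \frac{11}{2}$)
$\left(J - Y{\left(-19,h{\left(23 \right)} \right)}\right) + 43554 = \left(136902 - \frac{11}{2}\right) + 43554 = \frac{273793}{2} + 43554 = \frac{360901}{2}$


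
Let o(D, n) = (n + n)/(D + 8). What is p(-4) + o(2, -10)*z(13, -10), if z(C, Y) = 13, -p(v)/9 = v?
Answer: 10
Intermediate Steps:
o(D, n) = 2*n/(8 + D) (o(D, n) = (2*n)/(8 + D) = 2*n/(8 + D))
p(v) = -9*v
p(-4) + o(2, -10)*z(13, -10) = -9*(-4) + (2*(-10)/(8 + 2))*13 = 36 + (2*(-10)/10)*13 = 36 + (2*(-10)*(1/10))*13 = 36 - 2*13 = 36 - 26 = 10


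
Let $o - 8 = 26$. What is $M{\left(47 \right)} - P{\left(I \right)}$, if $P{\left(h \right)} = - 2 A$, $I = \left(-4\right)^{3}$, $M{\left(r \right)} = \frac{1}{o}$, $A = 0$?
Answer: $\frac{1}{34} \approx 0.029412$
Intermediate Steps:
$o = 34$ ($o = 8 + 26 = 34$)
$M{\left(r \right)} = \frac{1}{34}$
$I = -64$
$P{\left(h \right)} = 0$ ($P{\left(h \right)} = \left(-2\right) 0 = 0$)
$M{\left(47 \right)} - P{\left(I \right)} = \frac{1}{34} - 0 = \frac{1}{34} + 0 = \frac{1}{34}$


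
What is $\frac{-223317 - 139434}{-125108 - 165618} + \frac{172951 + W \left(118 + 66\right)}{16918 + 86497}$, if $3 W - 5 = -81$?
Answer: $\frac{259320228889}{90196287870} \approx 2.8751$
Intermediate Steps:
$W = - \frac{76}{3}$ ($W = \frac{5}{3} + \frac{1}{3} \left(-81\right) = \frac{5}{3} - 27 = - \frac{76}{3} \approx -25.333$)
$\frac{-223317 - 139434}{-125108 - 165618} + \frac{172951 + W \left(118 + 66\right)}{16918 + 86497} = \frac{-223317 - 139434}{-125108 - 165618} + \frac{172951 - \frac{76 \left(118 + 66\right)}{3}}{16918 + 86497} = - \frac{362751}{-290726} + \frac{172951 - \frac{13984}{3}}{103415} = \left(-362751\right) \left(- \frac{1}{290726}\right) + \left(172951 - \frac{13984}{3}\right) \frac{1}{103415} = \frac{362751}{290726} + \frac{504869}{3} \cdot \frac{1}{103415} = \frac{362751}{290726} + \frac{504869}{310245} = \frac{259320228889}{90196287870}$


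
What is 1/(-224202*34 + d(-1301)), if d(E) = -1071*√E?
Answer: I/(51*(-149468*I + 21*√1301)) ≈ -1.3118e-7 + 6.6478e-10*I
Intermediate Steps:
1/(-224202*34 + d(-1301)) = 1/(-224202*34 - 1071*I*√1301) = 1/(-7622868 - 1071*I*√1301)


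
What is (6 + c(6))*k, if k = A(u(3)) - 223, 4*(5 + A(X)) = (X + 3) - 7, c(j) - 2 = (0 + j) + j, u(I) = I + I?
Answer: -4550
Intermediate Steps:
u(I) = 2*I
c(j) = 2 + 2*j (c(j) = 2 + ((0 + j) + j) = 2 + (j + j) = 2 + 2*j)
A(X) = -6 + X/4 (A(X) = -5 + ((X + 3) - 7)/4 = -5 + ((3 + X) - 7)/4 = -5 + (-4 + X)/4 = -5 + (-1 + X/4) = -6 + X/4)
k = -455/2 (k = (-6 + (2*3)/4) - 223 = (-6 + (¼)*6) - 223 = (-6 + 3/2) - 223 = -9/2 - 223 = -455/2 ≈ -227.50)
(6 + c(6))*k = (6 + (2 + 2*6))*(-455/2) = (6 + (2 + 12))*(-455/2) = (6 + 14)*(-455/2) = 20*(-455/2) = -4550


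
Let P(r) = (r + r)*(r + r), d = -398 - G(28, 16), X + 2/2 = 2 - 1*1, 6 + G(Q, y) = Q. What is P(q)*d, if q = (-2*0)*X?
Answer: 0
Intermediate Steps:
G(Q, y) = -6 + Q
X = 0 (X = -1 + (2 - 1*1) = -1 + (2 - 1) = -1 + 1 = 0)
d = -420 (d = -398 - (-6 + 28) = -398 - 1*22 = -398 - 22 = -420)
q = 0 (q = -2*0*0 = 0*0 = 0)
P(r) = 4*r² (P(r) = (2*r)*(2*r) = 4*r²)
P(q)*d = (4*0²)*(-420) = (4*0)*(-420) = 0*(-420) = 0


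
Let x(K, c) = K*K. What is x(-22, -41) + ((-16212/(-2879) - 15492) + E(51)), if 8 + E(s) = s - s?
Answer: -43214852/2879 ≈ -15010.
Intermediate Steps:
E(s) = -8 (E(s) = -8 + (s - s) = -8 + 0 = -8)
x(K, c) = K²
x(-22, -41) + ((-16212/(-2879) - 15492) + E(51)) = (-22)² + ((-16212/(-2879) - 15492) - 8) = 484 + ((-16212*(-1/2879) - 15492) - 8) = 484 + ((16212/2879 - 15492) - 8) = 484 + (-44585256/2879 - 8) = 484 - 44608288/2879 = -43214852/2879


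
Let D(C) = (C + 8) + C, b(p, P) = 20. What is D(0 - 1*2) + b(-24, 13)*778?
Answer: 15564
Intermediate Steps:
D(C) = 8 + 2*C (D(C) = (8 + C) + C = 8 + 2*C)
D(0 - 1*2) + b(-24, 13)*778 = (8 + 2*(0 - 1*2)) + 20*778 = (8 + 2*(0 - 2)) + 15560 = (8 + 2*(-2)) + 15560 = (8 - 4) + 15560 = 4 + 15560 = 15564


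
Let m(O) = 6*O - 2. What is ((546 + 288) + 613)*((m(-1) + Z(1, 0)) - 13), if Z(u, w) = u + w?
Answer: -28940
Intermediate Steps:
m(O) = -2 + 6*O
((546 + 288) + 613)*((m(-1) + Z(1, 0)) - 13) = ((546 + 288) + 613)*(((-2 + 6*(-1)) + (1 + 0)) - 13) = (834 + 613)*(((-2 - 6) + 1) - 13) = 1447*((-8 + 1) - 13) = 1447*(-7 - 13) = 1447*(-20) = -28940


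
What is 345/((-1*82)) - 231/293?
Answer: -120027/24026 ≈ -4.9957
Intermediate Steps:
345/((-1*82)) - 231/293 = 345/(-82) - 231*1/293 = 345*(-1/82) - 231/293 = -345/82 - 231/293 = -120027/24026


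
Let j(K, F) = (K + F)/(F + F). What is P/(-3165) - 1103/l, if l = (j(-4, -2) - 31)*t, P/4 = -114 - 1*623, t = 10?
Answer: 872131/186735 ≈ 4.6704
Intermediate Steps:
P = -2948 (P = 4*(-114 - 1*623) = 4*(-114 - 623) = 4*(-737) = -2948)
j(K, F) = (F + K)/(2*F) (j(K, F) = (F + K)/((2*F)) = (F + K)*(1/(2*F)) = (F + K)/(2*F))
l = -295 (l = ((½)*(-2 - 4)/(-2) - 31)*10 = ((½)*(-½)*(-6) - 31)*10 = (3/2 - 31)*10 = -59/2*10 = -295)
P/(-3165) - 1103/l = -2948/(-3165) - 1103/(-295) = -2948*(-1/3165) - 1103*(-1/295) = 2948/3165 + 1103/295 = 872131/186735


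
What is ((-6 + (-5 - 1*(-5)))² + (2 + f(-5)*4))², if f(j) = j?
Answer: 324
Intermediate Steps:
((-6 + (-5 - 1*(-5)))² + (2 + f(-5)*4))² = ((-6 + (-5 - 1*(-5)))² + (2 - 5*4))² = ((-6 + (-5 + 5))² + (2 - 20))² = ((-6 + 0)² - 18)² = ((-6)² - 18)² = (36 - 18)² = 18² = 324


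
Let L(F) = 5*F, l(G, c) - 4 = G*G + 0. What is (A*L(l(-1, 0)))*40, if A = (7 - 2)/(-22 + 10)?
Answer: -1250/3 ≈ -416.67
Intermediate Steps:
l(G, c) = 4 + G² (l(G, c) = 4 + (G*G + 0) = 4 + (G² + 0) = 4 + G²)
A = -5/12 (A = 5/(-12) = 5*(-1/12) = -5/12 ≈ -0.41667)
(A*L(l(-1, 0)))*40 = -25*(4 + (-1)²)/12*40 = -25*(4 + 1)/12*40 = -25*5/12*40 = -5/12*25*40 = -125/12*40 = -1250/3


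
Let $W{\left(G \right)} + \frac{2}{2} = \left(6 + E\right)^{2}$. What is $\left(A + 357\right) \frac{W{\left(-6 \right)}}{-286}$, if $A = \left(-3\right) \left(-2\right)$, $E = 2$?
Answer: $- \frac{2079}{26} \approx -79.962$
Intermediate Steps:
$W{\left(G \right)} = 63$ ($W{\left(G \right)} = -1 + \left(6 + 2\right)^{2} = -1 + 8^{2} = -1 + 64 = 63$)
$A = 6$
$\left(A + 357\right) \frac{W{\left(-6 \right)}}{-286} = \left(6 + 357\right) \frac{63}{-286} = 363 \cdot 63 \left(- \frac{1}{286}\right) = 363 \left(- \frac{63}{286}\right) = - \frac{2079}{26}$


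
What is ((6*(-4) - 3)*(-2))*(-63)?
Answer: -3402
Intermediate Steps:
((6*(-4) - 3)*(-2))*(-63) = ((-24 - 3)*(-2))*(-63) = -27*(-2)*(-63) = 54*(-63) = -3402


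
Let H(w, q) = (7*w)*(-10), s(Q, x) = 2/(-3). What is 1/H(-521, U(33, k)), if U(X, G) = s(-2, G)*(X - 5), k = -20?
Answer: 1/36470 ≈ 2.7420e-5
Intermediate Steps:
s(Q, x) = -⅔ (s(Q, x) = 2*(-⅓) = -⅔)
U(X, G) = 10/3 - 2*X/3 (U(X, G) = -2*(X - 5)/3 = -2*(-5 + X)/3 = 10/3 - 2*X/3)
H(w, q) = -70*w
1/H(-521, U(33, k)) = 1/(-70*(-521)) = 1/36470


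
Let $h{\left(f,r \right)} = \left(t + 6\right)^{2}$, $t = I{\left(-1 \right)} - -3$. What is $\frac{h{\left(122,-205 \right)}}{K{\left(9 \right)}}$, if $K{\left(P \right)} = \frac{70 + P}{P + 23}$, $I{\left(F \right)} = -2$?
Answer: $\frac{1568}{79} \approx 19.848$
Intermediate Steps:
$K{\left(P \right)} = \frac{70 + P}{23 + P}$
$t = 1$ ($t = -2 - -3 = -2 + 3 = 1$)
$h{\left(f,r \right)} = 49$ ($h{\left(f,r \right)} = \left(1 + 6\right)^{2} = 7^{2} = 49$)
$\frac{h{\left(122,-205 \right)}}{K{\left(9 \right)}} = \frac{49}{\frac{1}{23 + 9} \left(70 + 9\right)} = \frac{49}{\frac{1}{32} \cdot 79} = \frac{49}{\frac{79}{32}} = 49 \cdot \frac{32}{79} = \frac{1568}{79}$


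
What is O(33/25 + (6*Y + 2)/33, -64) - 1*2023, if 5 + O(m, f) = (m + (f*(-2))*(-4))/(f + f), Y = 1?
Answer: -213735689/105600 ≈ -2024.0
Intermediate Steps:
O(m, f) = -5 + (m + 8*f)/(2*f) (O(m, f) = -5 + (m + (f*(-2))*(-4))/(f + f) = -5 + (m - 2*f*(-4))/((2*f)) = -5 + (m + 8*f)*(1/(2*f)) = -5 + (m + 8*f)/(2*f))
O(33/25 + (6*Y + 2)/33, -64) - 1*2023 = ((33/25 + (6*1 + 2)/33)/2 - 1*(-64))/(-64) - 1*2023 = -((33*(1/25) + (6 + 2)*(1/33))/2 + 64)/64 - 2023 = -((33/25 + 8*(1/33))/2 + 64)/64 - 2023 = -((33/25 + 8/33)/2 + 64)/64 - 2023 = -((½)*(1289/825) + 64)/64 - 2023 = -(1289/1650 + 64)/64 - 2023 = -1/64*106889/1650 - 2023 = -106889/105600 - 2023 = -213735689/105600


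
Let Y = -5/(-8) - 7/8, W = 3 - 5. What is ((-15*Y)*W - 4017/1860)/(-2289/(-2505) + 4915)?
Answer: -1000163/508993712 ≈ -0.0019650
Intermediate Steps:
W = -2
Y = -¼ (Y = -5*(-⅛) - 7*⅛ = 5/8 - 7/8 = -¼ ≈ -0.25000)
((-15*Y)*W - 4017/1860)/(-2289/(-2505) + 4915) = (-15*(-¼)*(-2) - 4017/1860)/(-2289/(-2505) + 4915) = ((15/4)*(-2) - 4017*1/1860)/(-2289*(-1/2505) + 4915) = (-15/2 - 1339/620)/(763/835 + 4915) = -5989/(620*4104788/835) = -5989/620*835/4104788 = -1000163/508993712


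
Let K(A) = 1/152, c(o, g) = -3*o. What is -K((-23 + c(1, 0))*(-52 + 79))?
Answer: -1/152 ≈ -0.0065789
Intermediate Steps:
K(A) = 1/152
-K((-23 + c(1, 0))*(-52 + 79)) = -1*1/152 = -1/152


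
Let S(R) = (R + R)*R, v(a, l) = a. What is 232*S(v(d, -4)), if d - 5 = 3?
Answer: 29696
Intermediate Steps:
d = 8 (d = 5 + 3 = 8)
S(R) = 2*R**2 (S(R) = (2*R)*R = 2*R**2)
232*S(v(d, -4)) = 232*(2*8**2) = 232*(2*64) = 232*128 = 29696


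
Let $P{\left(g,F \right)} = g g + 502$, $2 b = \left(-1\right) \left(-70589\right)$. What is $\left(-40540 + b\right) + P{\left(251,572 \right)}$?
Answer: $\frac{116515}{2} \approx 58258.0$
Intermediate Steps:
$b = \frac{70589}{2}$ ($b = \frac{\left(-1\right) \left(-70589\right)}{2} = \frac{1}{2} \cdot 70589 = \frac{70589}{2} \approx 35295.0$)
$P{\left(g,F \right)} = 502 + g^{2}$ ($P{\left(g,F \right)} = g^{2} + 502 = 502 + g^{2}$)
$\left(-40540 + b\right) + P{\left(251,572 \right)} = \left(-40540 + \frac{70589}{2}\right) + \left(502 + 251^{2}\right) = - \frac{10491}{2} + \left(502 + 63001\right) = - \frac{10491}{2} + 63503 = \frac{116515}{2}$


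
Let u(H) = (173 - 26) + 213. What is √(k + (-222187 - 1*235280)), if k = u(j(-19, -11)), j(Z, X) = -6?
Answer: I*√457107 ≈ 676.1*I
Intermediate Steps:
u(H) = 360 (u(H) = 147 + 213 = 360)
k = 360
√(k + (-222187 - 1*235280)) = √(360 + (-222187 - 1*235280)) = √(360 + (-222187 - 235280)) = √(360 - 457467) = √(-457107) = I*√457107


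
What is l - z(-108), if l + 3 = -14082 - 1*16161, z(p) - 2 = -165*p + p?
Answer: -47960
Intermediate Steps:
z(p) = 2 - 164*p (z(p) = 2 + (-165*p + p) = 2 - 164*p)
l = -30246 (l = -3 + (-14082 - 1*16161) = -3 + (-14082 - 16161) = -3 - 30243 = -30246)
l - z(-108) = -30246 - (2 - 164*(-108)) = -30246 - (2 + 17712) = -30246 - 1*17714 = -30246 - 17714 = -47960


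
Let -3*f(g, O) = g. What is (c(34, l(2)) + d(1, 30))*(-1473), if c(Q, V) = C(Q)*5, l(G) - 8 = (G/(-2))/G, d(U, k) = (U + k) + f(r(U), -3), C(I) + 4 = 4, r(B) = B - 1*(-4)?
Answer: -43208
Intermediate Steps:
r(B) = 4 + B (r(B) = B + 4 = 4 + B)
f(g, O) = -g/3
C(I) = 0 (C(I) = -4 + 4 = 0)
d(U, k) = -4/3 + k + 2*U/3 (d(U, k) = (U + k) - (4 + U)/3 = (U + k) + (-4/3 - U/3) = -4/3 + k + 2*U/3)
l(G) = 15/2 (l(G) = 8 + (G/(-2))/G = 8 + (G*(-½))/G = 8 + (-G/2)/G = 8 - ½ = 15/2)
c(Q, V) = 0 (c(Q, V) = 0*5 = 0)
(c(34, l(2)) + d(1, 30))*(-1473) = (0 + (-4/3 + 30 + (⅔)*1))*(-1473) = (0 + (-4/3 + 30 + ⅔))*(-1473) = (0 + 88/3)*(-1473) = (88/3)*(-1473) = -43208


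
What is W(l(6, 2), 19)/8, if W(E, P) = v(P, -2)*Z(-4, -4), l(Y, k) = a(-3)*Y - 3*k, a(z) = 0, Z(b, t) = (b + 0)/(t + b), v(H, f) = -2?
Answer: -⅛ ≈ -0.12500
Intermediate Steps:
Z(b, t) = b/(b + t)
l(Y, k) = -3*k (l(Y, k) = 0*Y - 3*k = 0 - 3*k = -3*k)
W(E, P) = -1 (W(E, P) = -(-8)/(-4 - 4) = -(-8)/(-8) = -(-8)*(-1)/8 = -2*½ = -1)
W(l(6, 2), 19)/8 = -1/8 = -1*⅛ = -⅛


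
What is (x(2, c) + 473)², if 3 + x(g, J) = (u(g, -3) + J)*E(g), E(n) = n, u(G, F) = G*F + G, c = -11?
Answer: 193600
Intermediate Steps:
u(G, F) = G + F*G (u(G, F) = F*G + G = G + F*G)
x(g, J) = -3 + g*(J - 2*g) (x(g, J) = -3 + (g*(1 - 3) + J)*g = -3 + (g*(-2) + J)*g = -3 + (-2*g + J)*g = -3 + (J - 2*g)*g = -3 + g*(J - 2*g))
(x(2, c) + 473)² = ((-3 - 2*2² - 11*2) + 473)² = ((-3 - 2*4 - 22) + 473)² = ((-3 - 8 - 22) + 473)² = (-33 + 473)² = 440² = 193600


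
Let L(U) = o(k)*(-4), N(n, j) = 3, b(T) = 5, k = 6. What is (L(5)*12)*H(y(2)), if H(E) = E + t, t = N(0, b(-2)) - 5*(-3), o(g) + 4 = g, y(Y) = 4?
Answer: -2112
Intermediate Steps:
o(g) = -4 + g
t = 18 (t = 3 - 5*(-3) = 3 + 15 = 18)
L(U) = -8 (L(U) = (-4 + 6)*(-4) = 2*(-4) = -8)
H(E) = 18 + E (H(E) = E + 18 = 18 + E)
(L(5)*12)*H(y(2)) = (-8*12)*(18 + 4) = -96*22 = -2112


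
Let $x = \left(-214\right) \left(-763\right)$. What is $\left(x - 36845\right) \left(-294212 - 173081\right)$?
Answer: $-59083125041$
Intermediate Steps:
$x = 163282$
$\left(x - 36845\right) \left(-294212 - 173081\right) = \left(163282 - 36845\right) \left(-294212 - 173081\right) = 126437 \left(-467293\right) = -59083125041$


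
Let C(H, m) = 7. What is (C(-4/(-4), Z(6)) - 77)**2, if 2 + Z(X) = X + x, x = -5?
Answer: 4900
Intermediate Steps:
Z(X) = -7 + X (Z(X) = -2 + (X - 5) = -2 + (-5 + X) = -7 + X)
(C(-4/(-4), Z(6)) - 77)**2 = (7 - 77)**2 = (-70)**2 = 4900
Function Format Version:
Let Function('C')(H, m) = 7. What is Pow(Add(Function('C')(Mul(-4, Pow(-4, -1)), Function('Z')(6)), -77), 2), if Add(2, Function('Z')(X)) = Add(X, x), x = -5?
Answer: 4900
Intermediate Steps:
Function('Z')(X) = Add(-7, X) (Function('Z')(X) = Add(-2, Add(X, -5)) = Add(-2, Add(-5, X)) = Add(-7, X))
Pow(Add(Function('C')(Mul(-4, Pow(-4, -1)), Function('Z')(6)), -77), 2) = Pow(Add(7, -77), 2) = Pow(-70, 2) = 4900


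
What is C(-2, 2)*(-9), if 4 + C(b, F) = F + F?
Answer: 0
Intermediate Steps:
C(b, F) = -4 + 2*F (C(b, F) = -4 + (F + F) = -4 + 2*F)
C(-2, 2)*(-9) = (-4 + 2*2)*(-9) = (-4 + 4)*(-9) = 0*(-9) = 0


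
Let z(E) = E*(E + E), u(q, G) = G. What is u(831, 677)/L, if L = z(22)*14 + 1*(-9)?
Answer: 677/13543 ≈ 0.049989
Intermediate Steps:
z(E) = 2*E**2 (z(E) = E*(2*E) = 2*E**2)
L = 13543 (L = (2*22**2)*14 + 1*(-9) = (2*484)*14 - 9 = 968*14 - 9 = 13552 - 9 = 13543)
u(831, 677)/L = 677/13543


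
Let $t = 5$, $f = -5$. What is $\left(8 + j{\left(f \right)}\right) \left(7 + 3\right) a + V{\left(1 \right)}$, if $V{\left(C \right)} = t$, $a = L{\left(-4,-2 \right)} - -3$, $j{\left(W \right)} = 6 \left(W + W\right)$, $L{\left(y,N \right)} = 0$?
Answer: $-1555$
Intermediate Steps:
$j{\left(W \right)} = 12 W$ ($j{\left(W \right)} = 6 \cdot 2 W = 12 W$)
$a = 3$ ($a = 0 - -3 = 0 + 3 = 3$)
$V{\left(C \right)} = 5$
$\left(8 + j{\left(f \right)}\right) \left(7 + 3\right) a + V{\left(1 \right)} = \left(8 + 12 \left(-5\right)\right) \left(7 + 3\right) 3 + 5 = \left(8 - 60\right) 10 \cdot 3 + 5 = \left(-52\right) 10 \cdot 3 + 5 = \left(-520\right) 3 + 5 = -1560 + 5 = -1555$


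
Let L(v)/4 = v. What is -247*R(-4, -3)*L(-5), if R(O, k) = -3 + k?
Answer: -29640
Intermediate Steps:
L(v) = 4*v
-247*R(-4, -3)*L(-5) = -247*(-3 - 3)*4*(-5) = -(-1482)*(-20) = -247*120 = -29640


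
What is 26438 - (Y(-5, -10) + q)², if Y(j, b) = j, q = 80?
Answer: 20813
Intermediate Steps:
26438 - (Y(-5, -10) + q)² = 26438 - (-5 + 80)² = 26438 - 1*75² = 26438 - 1*5625 = 26438 - 5625 = 20813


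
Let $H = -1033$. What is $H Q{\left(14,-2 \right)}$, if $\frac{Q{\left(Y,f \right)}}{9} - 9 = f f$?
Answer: $-120861$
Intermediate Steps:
$Q{\left(Y,f \right)} = 81 + 9 f^{2}$ ($Q{\left(Y,f \right)} = 81 + 9 f f = 81 + 9 f^{2}$)
$H Q{\left(14,-2 \right)} = - 1033 \left(81 + 9 \left(-2\right)^{2}\right) = - 1033 \left(81 + 9 \cdot 4\right) = - 1033 \left(81 + 36\right) = \left(-1033\right) 117 = -120861$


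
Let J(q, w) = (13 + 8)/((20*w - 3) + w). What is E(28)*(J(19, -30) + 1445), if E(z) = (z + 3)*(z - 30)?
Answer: -18903056/211 ≈ -89588.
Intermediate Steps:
E(z) = (-30 + z)*(3 + z) (E(z) = (3 + z)*(-30 + z) = (-30 + z)*(3 + z))
J(q, w) = 21/(-3 + 21*w) (J(q, w) = 21/((-3 + 20*w) + w) = 21/(-3 + 21*w))
E(28)*(J(19, -30) + 1445) = (-90 + 28² - 27*28)*(7/(-1 + 7*(-30)) + 1445) = (-90 + 784 - 756)*(7/(-1 - 210) + 1445) = -62*(7/(-211) + 1445) = -62*(7*(-1/211) + 1445) = -62*(-7/211 + 1445) = -62*304888/211 = -18903056/211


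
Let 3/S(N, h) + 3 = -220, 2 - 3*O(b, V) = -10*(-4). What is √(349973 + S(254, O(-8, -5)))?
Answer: 2*√4350951662/223 ≈ 591.58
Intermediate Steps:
O(b, V) = -38/3 (O(b, V) = ⅔ - (-10)*(-4)/3 = ⅔ - ⅓*40 = ⅔ - 40/3 = -38/3)
S(N, h) = -3/223 (S(N, h) = 3/(-3 - 220) = 3/(-223) = 3*(-1/223) = -3/223)
√(349973 + S(254, O(-8, -5))) = √(349973 - 3/223) = √(78043976/223) = 2*√4350951662/223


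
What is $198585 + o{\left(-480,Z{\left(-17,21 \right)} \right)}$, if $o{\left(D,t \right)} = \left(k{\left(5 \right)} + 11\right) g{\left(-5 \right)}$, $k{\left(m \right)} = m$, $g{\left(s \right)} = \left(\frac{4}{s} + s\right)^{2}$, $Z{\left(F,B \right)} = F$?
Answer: $\frac{4978081}{25} \approx 1.9912 \cdot 10^{5}$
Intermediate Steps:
$g{\left(s \right)} = \left(s + \frac{4}{s}\right)^{2}$
$o{\left(D,t \right)} = \frac{13456}{25}$ ($o{\left(D,t \right)} = \left(5 + 11\right) \frac{\left(4 + \left(-5\right)^{2}\right)^{2}}{25} = 16 \frac{\left(4 + 25\right)^{2}}{25} = 16 \frac{29^{2}}{25} = 16 \cdot \frac{1}{25} \cdot 841 = 16 \cdot \frac{841}{25} = \frac{13456}{25}$)
$198585 + o{\left(-480,Z{\left(-17,21 \right)} \right)} = 198585 + \frac{13456}{25} = \frac{4978081}{25}$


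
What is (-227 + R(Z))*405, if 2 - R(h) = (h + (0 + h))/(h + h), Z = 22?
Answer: -91530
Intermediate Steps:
R(h) = 1 (R(h) = 2 - (h + (0 + h))/(h + h) = 2 - (h + h)/(2*h) = 2 - 2*h*1/(2*h) = 2 - 1*1 = 2 - 1 = 1)
(-227 + R(Z))*405 = (-227 + 1)*405 = -226*405 = -91530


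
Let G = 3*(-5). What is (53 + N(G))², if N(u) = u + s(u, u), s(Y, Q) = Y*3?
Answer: 49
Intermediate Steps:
s(Y, Q) = 3*Y
G = -15
N(u) = 4*u (N(u) = u + 3*u = 4*u)
(53 + N(G))² = (53 + 4*(-15))² = (53 - 60)² = (-7)² = 49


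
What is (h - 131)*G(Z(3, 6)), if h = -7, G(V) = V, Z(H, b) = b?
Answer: -828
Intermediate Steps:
(h - 131)*G(Z(3, 6)) = (-7 - 131)*6 = -138*6 = -828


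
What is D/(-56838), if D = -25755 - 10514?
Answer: 36269/56838 ≈ 0.63811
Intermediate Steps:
D = -36269
D/(-56838) = -36269/(-56838) = -36269*(-1/56838) = 36269/56838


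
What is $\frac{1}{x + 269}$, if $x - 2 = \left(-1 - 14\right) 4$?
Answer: $\frac{1}{211} \approx 0.0047393$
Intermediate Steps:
$x = -58$ ($x = 2 + \left(-1 - 14\right) 4 = 2 - 60 = -58$)
$\frac{1}{x + 269} = \frac{1}{-58 + 269} = \frac{1}{211}$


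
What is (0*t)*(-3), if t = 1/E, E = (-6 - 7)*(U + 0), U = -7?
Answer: 0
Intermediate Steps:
E = 91 (E = (-6 - 7)*(-7 + 0) = -13*(-7) = 91)
t = 1/91 ≈ 0.010989
(0*t)*(-3) = (0*(1/91))*(-3) = 0*(-3) = 0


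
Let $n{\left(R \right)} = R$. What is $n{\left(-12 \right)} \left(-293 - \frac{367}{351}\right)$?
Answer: $\frac{412840}{117} \approx 3528.5$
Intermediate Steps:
$n{\left(-12 \right)} \left(-293 - \frac{367}{351}\right) = - 12 \left(-293 - \frac{367}{351}\right) = \left(-12\right) \left(- \frac{103210}{351}\right) = \frac{412840}{117}$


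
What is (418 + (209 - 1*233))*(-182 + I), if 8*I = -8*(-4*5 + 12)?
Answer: -68556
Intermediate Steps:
I = 8 (I = (-8*(-4*5 + 12))/8 = (-8*(-20 + 12))/8 = (-8*(-8))/8 = (⅛)*64 = 8)
(418 + (209 - 1*233))*(-182 + I) = (418 + (209 - 1*233))*(-182 + 8) = (418 + (209 - 233))*(-174) = (418 - 24)*(-174) = 394*(-174) = -68556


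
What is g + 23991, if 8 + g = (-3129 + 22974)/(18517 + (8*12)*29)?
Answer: 72983104/3043 ≈ 23984.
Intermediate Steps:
g = -21509/3043 (g = -8 + (-3129 + 22974)/(18517 + (8*12)*29) = -8 + 19845/(18517 + 96*29) = -8 + 19845/(18517 + 2784) = -8 + 19845/21301 = -8 + 19845*(1/21301) = -8 + 2835/3043 = -21509/3043 ≈ -7.0684)
g + 23991 = -21509/3043 + 23991 = 72983104/3043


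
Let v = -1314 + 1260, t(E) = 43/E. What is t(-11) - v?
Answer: 551/11 ≈ 50.091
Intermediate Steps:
v = -54
t(-11) - v = 43/(-11) - 1*(-54) = 43*(-1/11) + 54 = -43/11 + 54 = 551/11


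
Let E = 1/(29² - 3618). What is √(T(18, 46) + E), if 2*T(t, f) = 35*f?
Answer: 2*√1551984767/2777 ≈ 28.373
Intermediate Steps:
E = -1/2777 (E = 1/(841 - 3618) = 1/(-2777) = -1/2777 ≈ -0.00036010)
T(t, f) = 35*f/2 (T(t, f) = (35*f)/2 = 35*f/2)
√(T(18, 46) + E) = √((35/2)*46 - 1/2777) = √(805 - 1/2777) = √(2235484/2777) = 2*√1551984767/2777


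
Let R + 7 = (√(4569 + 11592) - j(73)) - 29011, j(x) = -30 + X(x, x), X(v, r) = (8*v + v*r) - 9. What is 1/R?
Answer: -34892/1217435503 - √16161/1217435503 ≈ -2.8765e-5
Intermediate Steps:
X(v, r) = -9 + 8*v + r*v (X(v, r) = (8*v + r*v) - 9 = -9 + 8*v + r*v)
j(x) = -39 + x² + 8*x (j(x) = -30 + (-9 + 8*x + x*x) = -30 + (-9 + 8*x + x²) = -30 + (-9 + x² + 8*x) = -39 + x² + 8*x)
R = -34892 + √16161 (R = -7 + ((√(4569 + 11592) - (-39 + 73² + 8*73)) - 29011) = -7 + ((√16161 - (-39 + 5329 + 584)) - 29011) = -7 + ((√16161 - 1*5874) - 29011) = -7 + ((√16161 - 5874) - 29011) = -7 + ((-5874 + √16161) - 29011) = -7 + (-34885 + √16161) = -34892 + √16161 ≈ -34765.)
1/R = 1/(-34892 + √16161)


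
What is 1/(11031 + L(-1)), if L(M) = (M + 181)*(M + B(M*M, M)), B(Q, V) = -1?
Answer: 1/10671 ≈ 9.3712e-5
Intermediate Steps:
L(M) = (-1 + M)*(181 + M) (L(M) = (M + 181)*(M - 1) = (181 + M)*(-1 + M) = (-1 + M)*(181 + M))
1/(11031 + L(-1)) = 1/(11031 + (-181 + (-1)² + 180*(-1))) = 1/(11031 + (-181 + 1 - 180)) = 1/(11031 - 360) = 1/10671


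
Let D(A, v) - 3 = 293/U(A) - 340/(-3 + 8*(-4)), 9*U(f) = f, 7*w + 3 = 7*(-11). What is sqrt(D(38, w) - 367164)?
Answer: I*sqrt(25973246278)/266 ≈ 605.87*I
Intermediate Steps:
w = -80/7 (w = -3/7 + (7*(-11))/7 = -3/7 + (1/7)*(-77) = -3/7 - 11 = -80/7 ≈ -11.429)
U(f) = f/9
D(A, v) = 89/7 + 2637/A (D(A, v) = 3 + (293/((A/9)) - 340/(-3 + 8*(-4))) = 3 + (293*(9/A) - 340/(-3 - 32)) = 3 + (2637/A - 340/(-35)) = 3 + (2637/A - 340*(-1/35)) = 3 + (2637/A + 68/7) = 3 + (68/7 + 2637/A) = 89/7 + 2637/A)
sqrt(D(38, w) - 367164) = sqrt((89/7 + 2637/38) - 367164) = sqrt(21841/266 - 367164) = sqrt(-97643783/266) = I*sqrt(25973246278)/266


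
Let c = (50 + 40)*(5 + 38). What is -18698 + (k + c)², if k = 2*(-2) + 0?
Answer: 14927258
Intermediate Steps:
c = 3870 (c = 90*43 = 3870)
k = -4 (k = -4 + 0 = -4)
-18698 + (k + c)² = -18698 + (-4 + 3870)² = -18698 + 3866² = -18698 + 14945956 = 14927258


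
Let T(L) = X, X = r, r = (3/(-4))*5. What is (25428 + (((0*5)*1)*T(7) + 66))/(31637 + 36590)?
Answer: 25494/68227 ≈ 0.37366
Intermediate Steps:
r = -15/4 (r = -¼*3*5 = -¾*5 = -15/4 ≈ -3.7500)
X = -15/4 ≈ -3.7500
T(L) = -15/4
(25428 + (((0*5)*1)*T(7) + 66))/(31637 + 36590) = (25428 + (((0*5)*1)*(-15/4) + 66))/(31637 + 36590) = (25428 + ((0*1)*(-15/4) + 66))/68227 = (25428 + (0*(-15/4) + 66))*(1/68227) = (25428 + (0 + 66))*(1/68227) = (25428 + 66)*(1/68227) = 25494*(1/68227) = 25494/68227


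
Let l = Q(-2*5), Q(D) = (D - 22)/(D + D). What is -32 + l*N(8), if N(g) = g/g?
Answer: -152/5 ≈ -30.400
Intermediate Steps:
N(g) = 1
Q(D) = (-22 + D)/(2*D) (Q(D) = (-22 + D)/((2*D)) = (-22 + D)*(1/(2*D)) = (-22 + D)/(2*D))
l = 8/5 (l = (-22 - 2*5)/(2*((-2*5))) = (½)*(-22 - 10)/(-10) = (½)*(-⅒)*(-32) = 8/5 ≈ 1.6000)
-32 + l*N(8) = -32 + (8/5)*1 = -32 + 8/5 = -152/5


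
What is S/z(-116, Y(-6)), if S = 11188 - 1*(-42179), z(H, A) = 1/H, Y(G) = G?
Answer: -6190572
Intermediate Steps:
S = 53367 (S = 11188 + 42179 = 53367)
S/z(-116, Y(-6)) = 53367/(1/(-116)) = 53367/(-1/116) = 53367*(-116) = -6190572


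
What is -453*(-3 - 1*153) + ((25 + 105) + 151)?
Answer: 70949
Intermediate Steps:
-453*(-3 - 1*153) + ((25 + 105) + 151) = -453*(-3 - 153) + (130 + 151) = -453*(-156) + 281 = 70668 + 281 = 70949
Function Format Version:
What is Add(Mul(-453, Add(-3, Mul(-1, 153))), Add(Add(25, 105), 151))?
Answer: 70949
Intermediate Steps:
Add(Mul(-453, Add(-3, Mul(-1, 153))), Add(Add(25, 105), 151)) = Add(Mul(-453, Add(-3, -153)), Add(130, 151)) = Add(Mul(-453, -156), 281) = Add(70668, 281) = 70949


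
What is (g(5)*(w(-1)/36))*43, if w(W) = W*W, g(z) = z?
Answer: 215/36 ≈ 5.9722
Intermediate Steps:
w(W) = W²
(g(5)*(w(-1)/36))*43 = (5*((-1)²/36))*43 = (5*(1*(1/36)))*43 = (5*(1/36))*43 = (5/36)*43 = 215/36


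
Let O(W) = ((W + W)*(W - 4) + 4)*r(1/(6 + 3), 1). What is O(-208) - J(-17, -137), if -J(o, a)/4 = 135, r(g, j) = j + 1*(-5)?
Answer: -352244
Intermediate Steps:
r(g, j) = -5 + j (r(g, j) = j - 5 = -5 + j)
J(o, a) = -540 (J(o, a) = -4*135 = -540)
O(W) = -16 - 8*W*(-4 + W) (O(W) = ((W + W)*(W - 4) + 4)*(-5 + 1) = ((2*W)*(-4 + W) + 4)*(-4) = (2*W*(-4 + W) + 4)*(-4) = (4 + 2*W*(-4 + W))*(-4) = -16 - 8*W*(-4 + W))
O(-208) - J(-17, -137) = (-16 - 8*(-208)**2 + 32*(-208)) - 1*(-540) = (-16 - 8*43264 - 6656) + 540 = (-16 - 346112 - 6656) + 540 = -352784 + 540 = -352244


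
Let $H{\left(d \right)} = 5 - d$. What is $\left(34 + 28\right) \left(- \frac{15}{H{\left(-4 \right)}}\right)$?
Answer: $- \frac{310}{3} \approx -103.33$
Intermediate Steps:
$\left(34 + 28\right) \left(- \frac{15}{H{\left(-4 \right)}}\right) = \left(34 + 28\right) \left(- \frac{15}{5 - -4}\right) = 62 \left(- \frac{15}{5 + 4}\right) = 62 \left(- \frac{15}{9}\right) = 62 \left(\left(-15\right) \frac{1}{9}\right) = 62 \left(- \frac{5}{3}\right) = - \frac{310}{3}$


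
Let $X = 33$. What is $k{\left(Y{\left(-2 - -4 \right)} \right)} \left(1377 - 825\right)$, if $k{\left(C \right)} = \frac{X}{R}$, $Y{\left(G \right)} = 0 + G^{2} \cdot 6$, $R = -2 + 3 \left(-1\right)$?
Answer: $- \frac{18216}{5} \approx -3643.2$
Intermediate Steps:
$R = -5$ ($R = -2 - 3 = -5$)
$Y{\left(G \right)} = 6 G^{2}$ ($Y{\left(G \right)} = 0 + 6 G^{2} = 6 G^{2}$)
$k{\left(C \right)} = - \frac{33}{5}$ ($k{\left(C \right)} = \frac{33}{-5} = 33 \left(- \frac{1}{5}\right) = - \frac{33}{5}$)
$k{\left(Y{\left(-2 - -4 \right)} \right)} \left(1377 - 825\right) = - \frac{33 \left(1377 - 825\right)}{5} = \left(- \frac{33}{5}\right) 552 = - \frac{18216}{5}$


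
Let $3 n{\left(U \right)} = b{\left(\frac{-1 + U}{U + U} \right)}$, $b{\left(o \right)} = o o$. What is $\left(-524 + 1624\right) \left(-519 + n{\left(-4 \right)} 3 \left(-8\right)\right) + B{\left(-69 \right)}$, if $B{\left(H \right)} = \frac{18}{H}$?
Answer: $- \frac{26419537}{46} \approx -5.7434 \cdot 10^{5}$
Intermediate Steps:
$b{\left(o \right)} = o^{2}$
$n{\left(U \right)} = \frac{\left(-1 + U\right)^{2}}{12 U^{2}}$ ($n{\left(U \right)} = \frac{\left(\frac{-1 + U}{U + U}\right)^{2}}{3} = \frac{\left(\frac{-1 + U}{2 U}\right)^{2}}{3} = \frac{\frac{1}{4} \frac{1}{U^{2}} \left(-1 + U\right)^{2}}{3} = \frac{\left(-1 + U\right)^{2}}{12 U^{2}}$)
$\left(-524 + 1624\right) \left(-519 + n{\left(-4 \right)} 3 \left(-8\right)\right) + B{\left(-69 \right)} = \left(-524 + 1624\right) \left(-519 + \frac{\left(-1 - 4\right)^{2}}{12 \cdot 16} \cdot 3 \left(-8\right)\right) + \frac{18}{-69} = 1100 \left(-519 + \frac{1}{12} \cdot \frac{1}{16} \left(-5\right)^{2} \cdot 3 \left(-8\right)\right) + 18 \left(- \frac{1}{69}\right) = 1100 \left(-519 + \frac{1}{12} \cdot \frac{1}{16} \cdot 25 \cdot 3 \left(-8\right)\right) - \frac{6}{23} = 1100 \left(-519 + \frac{25}{192} \cdot 3 \left(-8\right)\right) - \frac{6}{23} = 1100 \left(-519 + \frac{25}{64} \left(-8\right)\right) - \frac{6}{23} = 1100 \left(-519 - \frac{25}{8}\right) - \frac{6}{23} = 1100 \left(- \frac{4177}{8}\right) - \frac{6}{23} = - \frac{1148675}{2} - \frac{6}{23} = - \frac{26419537}{46}$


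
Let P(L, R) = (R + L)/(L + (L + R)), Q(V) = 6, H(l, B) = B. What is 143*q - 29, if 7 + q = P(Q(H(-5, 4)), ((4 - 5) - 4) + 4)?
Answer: -965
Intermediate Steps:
P(L, R) = (L + R)/(R + 2*L)
q = -72/11 (q = -7 + (6 + (((4 - 5) - 4) + 4))/((((4 - 5) - 4) + 4) + 2*6) = -7 + (6 + ((-1 - 4) + 4))/(((-1 - 4) + 4) + 12) = -7 + (6 + (-5 + 4))/((-5 + 4) + 12) = -7 + (6 - 1)/(-1 + 12) = -7 + 5/11 = -72/11 ≈ -6.5455)
143*q - 29 = 143*(-72/11) - 29 = -936 - 29 = -965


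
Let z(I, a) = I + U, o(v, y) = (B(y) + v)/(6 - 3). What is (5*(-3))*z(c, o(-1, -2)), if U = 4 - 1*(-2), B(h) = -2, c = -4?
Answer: -30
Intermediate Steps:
o(v, y) = -2/3 + v/3 (o(v, y) = (-2 + v)/(6 - 3) = (-2 + v)/3 = (-2 + v)*(1/3) = -2/3 + v/3)
U = 6 (U = 4 + 2 = 6)
z(I, a) = 6 + I (z(I, a) = I + 6 = 6 + I)
(5*(-3))*z(c, o(-1, -2)) = (5*(-3))*(6 - 4) = -15*2 = -30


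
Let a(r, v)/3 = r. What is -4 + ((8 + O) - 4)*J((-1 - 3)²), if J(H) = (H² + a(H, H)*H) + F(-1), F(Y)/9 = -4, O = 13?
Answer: 16792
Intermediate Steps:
F(Y) = -36 (F(Y) = 9*(-4) = -36)
a(r, v) = 3*r
J(H) = -36 + 4*H² (J(H) = (H² + (3*H)*H) - 36 = (H² + 3*H²) - 36 = 4*H² - 36 = -36 + 4*H²)
-4 + ((8 + O) - 4)*J((-1 - 3)²) = -4 + ((8 + 13) - 4)*(-36 + 4*((-1 - 3)²)²) = -4 + (21 - 4)*(-36 + 4*((-4)²)²) = -4 + 17*(-36 + 4*16²) = -4 + 17*(-36 + 4*256) = -4 + 17*(-36 + 1024) = -4 + 17*988 = -4 + 16796 = 16792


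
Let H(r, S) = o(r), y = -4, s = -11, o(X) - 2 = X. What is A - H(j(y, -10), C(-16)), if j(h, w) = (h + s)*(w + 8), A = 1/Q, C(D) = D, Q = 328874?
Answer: -10523967/328874 ≈ -32.000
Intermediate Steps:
A = 1/328874 ≈ 3.0407e-6
o(X) = 2 + X
j(h, w) = (-11 + h)*(8 + w) (j(h, w) = (h - 11)*(w + 8) = (-11 + h)*(8 + w))
H(r, S) = 2 + r
A - H(j(y, -10), C(-16)) = 1/328874 - (2 + (-88 - 11*(-10) + 8*(-4) - 4*(-10))) = 1/328874 - (2 + (-88 + 110 - 32 + 40)) = 1/328874 - (2 + 30) = 1/328874 - 1*32 = 1/328874 - 32 = -10523967/328874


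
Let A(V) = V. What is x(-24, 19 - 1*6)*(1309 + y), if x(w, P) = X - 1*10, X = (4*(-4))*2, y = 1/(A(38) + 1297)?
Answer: -24465224/445 ≈ -54978.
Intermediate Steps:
y = 1/1335 (y = 1/(38 + 1297) = 1/1335 ≈ 0.00074906)
X = -32 (X = -16*2 = -32)
x(w, P) = -42 (x(w, P) = -32 - 1*10 = -32 - 10 = -42)
x(-24, 19 - 1*6)*(1309 + y) = -42*(1309 + 1/1335) = -42*1747516/1335 = -24465224/445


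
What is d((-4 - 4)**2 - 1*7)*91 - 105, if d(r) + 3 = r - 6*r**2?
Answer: -1769145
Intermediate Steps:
d(r) = -3 + r - 6*r**2 (d(r) = -3 + (r - 6*r**2) = -3 + r - 6*r**2)
d((-4 - 4)**2 - 1*7)*91 - 105 = (-3 + ((-4 - 4)**2 - 1*7) - 6*((-4 - 4)**2 - 1*7)**2)*91 - 105 = (-3 + ((-8)**2 - 7) - 6*((-8)**2 - 7)**2)*91 - 105 = (-3 + (64 - 7) - 6*(64 - 7)**2)*91 - 105 = (-3 + 57 - 6*57**2)*91 - 105 = (-3 + 57 - 6*3249)*91 - 105 = (-3 + 57 - 19494)*91 - 105 = -19440*91 - 105 = -1769040 - 105 = -1769145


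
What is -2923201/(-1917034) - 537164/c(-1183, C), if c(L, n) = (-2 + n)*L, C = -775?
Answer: 236745485545/251731485642 ≈ 0.94047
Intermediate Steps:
c(L, n) = L*(-2 + n)
-2923201/(-1917034) - 537164/c(-1183, C) = -2923201/(-1917034) - 537164*(-1/(1183*(-2 - 775))) = -2923201*(-1/1917034) - 537164/((-1183*(-777))) = 2923201/1917034 - 537164/919191 = 236745485545/251731485642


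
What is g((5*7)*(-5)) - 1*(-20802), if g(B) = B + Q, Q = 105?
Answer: 20732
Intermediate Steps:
g(B) = 105 + B (g(B) = B + 105 = 105 + B)
g((5*7)*(-5)) - 1*(-20802) = (105 + (5*7)*(-5)) - 1*(-20802) = (105 + 35*(-5)) + 20802 = (105 - 175) + 20802 = -70 + 20802 = 20732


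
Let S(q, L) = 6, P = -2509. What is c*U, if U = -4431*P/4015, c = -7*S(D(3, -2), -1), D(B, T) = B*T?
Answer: -466929918/4015 ≈ -1.1630e+5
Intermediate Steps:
c = -42 (c = -7*6 = -42)
U = 11117379/4015 (U = -4431/(4015/(-2509)) = -4431/(4015*(-1/2509)) = -4431/(-4015/2509) = -4431*(-2509/4015) = 11117379/4015 ≈ 2769.0)
c*U = -42*11117379/4015 = -466929918/4015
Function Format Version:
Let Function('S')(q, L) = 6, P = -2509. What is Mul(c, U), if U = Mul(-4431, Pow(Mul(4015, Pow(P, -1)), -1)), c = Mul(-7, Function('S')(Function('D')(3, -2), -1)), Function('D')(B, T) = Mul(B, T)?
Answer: Rational(-466929918, 4015) ≈ -1.1630e+5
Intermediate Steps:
c = -42 (c = Mul(-7, 6) = -42)
U = Rational(11117379, 4015) (U = Mul(-4431, Pow(Mul(4015, Pow(-2509, -1)), -1)) = Mul(-4431, Pow(Mul(4015, Rational(-1, 2509)), -1)) = Mul(-4431, Pow(Rational(-4015, 2509), -1)) = Mul(-4431, Rational(-2509, 4015)) = Rational(11117379, 4015) ≈ 2769.0)
Mul(c, U) = Mul(-42, Rational(11117379, 4015)) = Rational(-466929918, 4015)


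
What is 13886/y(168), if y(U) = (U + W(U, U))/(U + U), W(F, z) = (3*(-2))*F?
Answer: -27772/5 ≈ -5554.4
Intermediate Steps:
W(F, z) = -6*F
y(U) = -5/2 (y(U) = (U - 6*U)/(U + U) = (-5*U)/((2*U)) = (-5*U)*(1/(2*U)) = -5/2)
13886/y(168) = 13886/(-5/2) = 13886*(-⅖) = -27772/5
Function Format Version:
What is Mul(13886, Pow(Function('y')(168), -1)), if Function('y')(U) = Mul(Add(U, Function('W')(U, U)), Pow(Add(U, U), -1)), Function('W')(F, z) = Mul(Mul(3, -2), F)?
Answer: Rational(-27772, 5) ≈ -5554.4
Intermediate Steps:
Function('W')(F, z) = Mul(-6, F)
Function('y')(U) = Rational(-5, 2) (Function('y')(U) = Mul(Add(U, Mul(-6, U)), Pow(Add(U, U), -1)) = Mul(Mul(-5, U), Pow(Mul(2, U), -1)) = Mul(Mul(-5, U), Mul(Rational(1, 2), Pow(U, -1))) = Rational(-5, 2))
Mul(13886, Pow(Function('y')(168), -1)) = Mul(13886, Pow(Rational(-5, 2), -1)) = Mul(13886, Rational(-2, 5)) = Rational(-27772, 5)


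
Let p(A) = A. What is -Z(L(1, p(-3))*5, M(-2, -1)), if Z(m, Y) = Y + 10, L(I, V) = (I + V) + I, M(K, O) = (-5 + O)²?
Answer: -46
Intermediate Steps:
L(I, V) = V + 2*I
Z(m, Y) = 10 + Y
-Z(L(1, p(-3))*5, M(-2, -1)) = -(10 + (-5 - 1)²) = -(10 + (-6)²) = -(10 + 36) = -1*46 = -46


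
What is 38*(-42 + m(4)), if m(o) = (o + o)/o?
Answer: -1520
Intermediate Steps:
m(o) = 2 (m(o) = (2*o)/o = 2)
38*(-42 + m(4)) = 38*(-42 + 2) = 38*(-40) = -1520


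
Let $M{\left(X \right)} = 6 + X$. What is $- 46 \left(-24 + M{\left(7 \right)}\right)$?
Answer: $506$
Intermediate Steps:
$- 46 \left(-24 + M{\left(7 \right)}\right) = - 46 \left(-24 + \left(6 + 7\right)\right) = - 46 \left(-24 + 13\right) = \left(-46\right) \left(-11\right) = 506$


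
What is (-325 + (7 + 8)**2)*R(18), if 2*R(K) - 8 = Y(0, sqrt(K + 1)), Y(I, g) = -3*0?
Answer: -400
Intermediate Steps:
Y(I, g) = 0
R(K) = 4 (R(K) = 4 + (1/2)*0 = 4 + 0 = 4)
(-325 + (7 + 8)**2)*R(18) = (-325 + (7 + 8)**2)*4 = (-325 + 15**2)*4 = (-325 + 225)*4 = -100*4 = -400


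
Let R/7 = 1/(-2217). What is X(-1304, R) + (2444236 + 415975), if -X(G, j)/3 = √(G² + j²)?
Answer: 2860211 - √8357695977073/739 ≈ 2.8563e+6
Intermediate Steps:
R = -7/2217 (R = 7/(-2217) = 7*(-1/2217) = -7/2217 ≈ -0.0031574)
X(G, j) = -3*√(G² + j²)
X(-1304, R) + (2444236 + 415975) = -3*√((-1304)² + (-7/2217)²) + (2444236 + 415975) = -3*√(1700416 + 49/4915089) + 2860211 = -√8357695977073/739 + 2860211 = 2860211 - √8357695977073/739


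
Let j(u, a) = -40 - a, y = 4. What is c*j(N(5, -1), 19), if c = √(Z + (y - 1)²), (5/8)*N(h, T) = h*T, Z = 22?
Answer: -59*√31 ≈ -328.50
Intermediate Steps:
N(h, T) = 8*T*h/5 (N(h, T) = 8*(h*T)/5 = 8*(T*h)/5 = 8*T*h/5)
c = √31 (c = √(22 + (4 - 1)²) = √(22 + 3²) = √(22 + 9) = √31 ≈ 5.5678)
c*j(N(5, -1), 19) = √31*(-40 - 1*19) = √31*(-40 - 19) = √31*(-59) = -59*√31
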